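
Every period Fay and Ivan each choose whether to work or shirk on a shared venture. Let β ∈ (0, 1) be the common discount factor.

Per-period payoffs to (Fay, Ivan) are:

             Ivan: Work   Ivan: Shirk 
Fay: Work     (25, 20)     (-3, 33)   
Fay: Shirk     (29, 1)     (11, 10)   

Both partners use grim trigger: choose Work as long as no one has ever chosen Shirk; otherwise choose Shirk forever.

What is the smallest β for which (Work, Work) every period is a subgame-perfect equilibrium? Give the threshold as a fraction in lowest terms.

13/23

Fay's threshold: (29−25)/(29−11) = 2/9.
Ivan's threshold: (33−20)/(33−10) = 13/23.
2/9 < 13/23, so Ivan binds and β* = 13/23.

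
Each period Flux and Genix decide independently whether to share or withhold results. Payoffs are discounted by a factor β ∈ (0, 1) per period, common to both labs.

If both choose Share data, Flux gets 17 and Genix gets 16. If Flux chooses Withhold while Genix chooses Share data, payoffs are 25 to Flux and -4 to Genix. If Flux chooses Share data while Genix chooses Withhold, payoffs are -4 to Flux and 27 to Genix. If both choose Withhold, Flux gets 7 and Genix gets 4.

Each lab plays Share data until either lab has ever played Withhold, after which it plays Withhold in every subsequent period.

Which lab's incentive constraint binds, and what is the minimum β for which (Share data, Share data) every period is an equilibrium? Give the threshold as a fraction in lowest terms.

Flux's threshold: (25−17)/(25−7) = 4/9.
Genix's threshold: (27−16)/(27−4) = 11/23.
4/9 < 11/23, so Genix binds and β* = 11/23.

Genix; β ≥ 11/23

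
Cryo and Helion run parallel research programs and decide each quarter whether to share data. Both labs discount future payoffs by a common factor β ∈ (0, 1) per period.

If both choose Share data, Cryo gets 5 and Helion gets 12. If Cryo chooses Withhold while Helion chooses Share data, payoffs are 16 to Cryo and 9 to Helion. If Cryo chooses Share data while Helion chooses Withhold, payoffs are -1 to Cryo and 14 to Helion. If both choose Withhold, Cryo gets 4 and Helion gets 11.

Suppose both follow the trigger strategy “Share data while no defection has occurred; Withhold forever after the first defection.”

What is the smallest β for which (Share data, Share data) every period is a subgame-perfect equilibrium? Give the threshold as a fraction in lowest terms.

For Cryo: deviation gain 16−5 = 11, per-period punishment loss 5−4 = 1. IC gives β ≥ 11/12.
For Helion: gain 2, loss 1 per period, so β ≥ 2/3.
The tighter constraint is Cryo's, so cooperation needs β ≥ 11/12.

11/12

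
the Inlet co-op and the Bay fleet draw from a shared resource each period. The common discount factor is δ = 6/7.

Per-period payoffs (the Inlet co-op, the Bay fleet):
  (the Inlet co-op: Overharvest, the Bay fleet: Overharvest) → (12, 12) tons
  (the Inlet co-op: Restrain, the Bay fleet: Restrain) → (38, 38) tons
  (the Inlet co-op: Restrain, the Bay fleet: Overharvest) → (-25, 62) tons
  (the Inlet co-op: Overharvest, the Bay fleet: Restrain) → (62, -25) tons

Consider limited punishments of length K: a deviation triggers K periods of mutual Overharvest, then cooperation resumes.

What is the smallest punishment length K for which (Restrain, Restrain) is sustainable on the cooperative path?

IC: δ(1−δ^K)/(1−δ) ≥ (62−38)/(38−12) = 12/13.
With δ = 6/7: need 1 − δ^K ≥ 12/13·(1−6/7)/(6/7), i.e. δ^K ≤ 0.8462.
Since (6/7)^1 = 0.8571 and (6/7)^2 = 0.7347, the smallest such K is 2.

2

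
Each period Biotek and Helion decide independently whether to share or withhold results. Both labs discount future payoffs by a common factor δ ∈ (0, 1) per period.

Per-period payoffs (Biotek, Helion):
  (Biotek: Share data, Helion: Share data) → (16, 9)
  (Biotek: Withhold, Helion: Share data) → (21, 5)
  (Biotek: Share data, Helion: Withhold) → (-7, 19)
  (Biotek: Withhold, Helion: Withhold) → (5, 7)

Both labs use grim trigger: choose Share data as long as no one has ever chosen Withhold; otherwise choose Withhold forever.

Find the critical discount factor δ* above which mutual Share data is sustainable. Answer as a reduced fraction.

Biotek: cooperation gives 16 each period; deviation gives 21 once then 5 forever.
  16/(1−δ) ≥ 21 + 5δ/(1−δ) ⇒ δ ≥ 5/16.
Helion: cooperation gives 9 each period; deviation gives 19 once then 7 forever.
  δ ≥ 10/12 = 5/6.
Both must hold, so the binding constraint is Helion's: δ ≥ 5/6.

5/6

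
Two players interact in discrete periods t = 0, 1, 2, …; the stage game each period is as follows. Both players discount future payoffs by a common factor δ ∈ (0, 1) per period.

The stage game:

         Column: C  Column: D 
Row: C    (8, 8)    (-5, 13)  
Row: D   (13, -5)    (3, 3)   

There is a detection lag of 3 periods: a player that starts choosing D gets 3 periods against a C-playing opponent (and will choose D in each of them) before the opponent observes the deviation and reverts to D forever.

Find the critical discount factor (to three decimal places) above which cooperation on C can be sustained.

0.794

A deviator earns 13 for 3 periods, then 3 forever; cooperating earns 8 forever. Multiplying the IC by (1−δ):
8 ≥ 13(1−δ^3) + 3δ^3, so 10·δ^3 ≥ 5 and δ^3 ≥ 1/2.
δ ≥ (1/2)^(1/3) ≈ 0.794.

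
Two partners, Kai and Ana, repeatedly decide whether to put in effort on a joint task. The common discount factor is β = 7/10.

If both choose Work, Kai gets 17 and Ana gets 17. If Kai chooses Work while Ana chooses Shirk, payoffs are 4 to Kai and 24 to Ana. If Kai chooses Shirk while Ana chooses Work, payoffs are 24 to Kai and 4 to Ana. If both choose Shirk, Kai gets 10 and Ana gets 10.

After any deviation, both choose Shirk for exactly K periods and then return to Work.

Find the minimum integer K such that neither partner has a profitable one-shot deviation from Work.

Need Σ_{k=1}^{K} β^k ≥ (24−17)/(17−10) = 1.0000 at β = 7/10.
At K = 1 the sum is 0.7000 < 1.0000; at K = 2 it is 1.1900 ≥ 1.0000.
So the minimum punishment length is K = 2.

2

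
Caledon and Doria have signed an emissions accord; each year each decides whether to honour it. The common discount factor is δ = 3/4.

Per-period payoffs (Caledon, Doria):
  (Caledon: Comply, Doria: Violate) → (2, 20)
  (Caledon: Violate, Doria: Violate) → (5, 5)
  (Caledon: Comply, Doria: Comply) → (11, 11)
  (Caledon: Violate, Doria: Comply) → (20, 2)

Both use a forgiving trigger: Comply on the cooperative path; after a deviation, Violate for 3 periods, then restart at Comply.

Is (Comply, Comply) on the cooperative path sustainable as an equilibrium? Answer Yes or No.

A one-shot deviation gives 20 now, then 5 for 3 periods, then back to 11.
Gain from deviating: (20−11) today; loss: (11−5) in each of the next 3 periods.
No-deviation condition: (11−5)(δ+…+δ^3) ≥ 20−11, i.e. δ+…+δ^3 ≥ 3/2.
At δ = 3/4: δ+…+δ^3 = 1.7344 ≥ 1.5000.
So cooperation is sustainable.

Yes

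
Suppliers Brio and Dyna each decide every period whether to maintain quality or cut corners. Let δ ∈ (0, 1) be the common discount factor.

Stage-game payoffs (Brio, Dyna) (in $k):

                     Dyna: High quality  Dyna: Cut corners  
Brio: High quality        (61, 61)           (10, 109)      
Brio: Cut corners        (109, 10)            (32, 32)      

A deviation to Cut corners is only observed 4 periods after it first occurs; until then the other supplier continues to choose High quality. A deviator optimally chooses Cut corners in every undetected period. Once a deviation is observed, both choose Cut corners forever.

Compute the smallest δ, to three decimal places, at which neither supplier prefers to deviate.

0.889

Deviating for the 4 undetected periods gains 109−61 = 48 per period over cooperation, then loses 61−32 = 29 per period forever once punishment starts.
Gain: 48(1 + δ + … + δ^3); loss: 29·δ^4/(1−δ).
No profitable deviation ⇔ 48(1−δ^4) ≤ 29·δ^4, i.e. δ^4 ≥ 48/(48+29) = 48/77.
Hence δ ≥ (48/77)^(1/4) ≈ 0.889.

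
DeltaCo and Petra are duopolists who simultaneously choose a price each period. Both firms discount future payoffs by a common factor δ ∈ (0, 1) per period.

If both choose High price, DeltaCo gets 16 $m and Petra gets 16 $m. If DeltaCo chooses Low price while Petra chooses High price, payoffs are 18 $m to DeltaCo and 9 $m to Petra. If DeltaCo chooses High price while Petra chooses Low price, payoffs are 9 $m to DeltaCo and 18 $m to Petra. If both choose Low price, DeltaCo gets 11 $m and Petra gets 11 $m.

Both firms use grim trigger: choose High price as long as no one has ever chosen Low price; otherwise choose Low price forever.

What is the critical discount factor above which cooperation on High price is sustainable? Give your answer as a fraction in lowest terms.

2/7

One-period gain from deviating is 18 − 16 = 2. The loss is 16 − 11 = 5 in every subsequent period, with present value 5·δ/(1−δ).
Deviation is unprofitable when 5·δ/(1−δ) ≥ 2, i.e. δ/(1−δ) ≥ 2/5.
Equivalently δ ≥ 2/(2+5) = 2/7.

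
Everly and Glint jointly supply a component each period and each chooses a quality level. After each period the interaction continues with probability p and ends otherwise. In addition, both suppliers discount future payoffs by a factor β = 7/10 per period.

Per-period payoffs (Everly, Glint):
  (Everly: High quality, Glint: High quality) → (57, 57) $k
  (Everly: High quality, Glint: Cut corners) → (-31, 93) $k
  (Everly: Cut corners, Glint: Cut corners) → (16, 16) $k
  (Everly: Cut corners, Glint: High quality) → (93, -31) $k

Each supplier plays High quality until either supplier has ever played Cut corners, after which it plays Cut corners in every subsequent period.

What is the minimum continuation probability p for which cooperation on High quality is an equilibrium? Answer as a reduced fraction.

With continuation probability p and discount β, the effective per-period discount factor is βp.
Grim-trigger IC: βp ≥ (93−57)/(93−16) = 36/77.
So p ≥ (36/77)/(7/10) = 360/539.

360/539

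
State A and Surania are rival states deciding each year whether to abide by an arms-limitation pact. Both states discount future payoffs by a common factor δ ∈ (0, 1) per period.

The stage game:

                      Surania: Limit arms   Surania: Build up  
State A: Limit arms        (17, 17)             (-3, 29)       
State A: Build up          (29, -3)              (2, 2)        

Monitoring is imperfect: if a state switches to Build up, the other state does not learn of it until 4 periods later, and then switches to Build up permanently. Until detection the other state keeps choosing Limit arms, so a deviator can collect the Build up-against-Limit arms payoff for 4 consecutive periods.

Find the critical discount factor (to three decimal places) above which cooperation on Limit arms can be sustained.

The best deviation is to choose Build up for all 4 undetected periods, earning 29 each, then 2 forever once detected.
Deviation value: 29(1−δ^4)/(1−δ) + 2δ^4/(1−δ); cooperation value: 17/(1−δ).
IC: 17 ≥ 29(1−δ^4) + 2δ^4 = 29 − 27δ^4.
So δ^4 ≥ 12/27 = 4/9, giving δ ≥ (4/9)^(1/4) ≈ 0.816.

0.816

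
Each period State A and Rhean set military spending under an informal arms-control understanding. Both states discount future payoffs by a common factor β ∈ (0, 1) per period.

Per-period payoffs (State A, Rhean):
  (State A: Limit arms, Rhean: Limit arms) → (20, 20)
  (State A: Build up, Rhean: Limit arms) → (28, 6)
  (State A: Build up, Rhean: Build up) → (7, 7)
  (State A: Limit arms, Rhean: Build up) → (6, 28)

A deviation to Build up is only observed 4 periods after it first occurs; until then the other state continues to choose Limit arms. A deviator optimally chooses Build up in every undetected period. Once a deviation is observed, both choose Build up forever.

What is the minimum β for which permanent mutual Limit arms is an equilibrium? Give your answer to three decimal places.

0.786

The best deviation is to choose Build up for all 4 undetected periods, earning 28 each, then 7 forever once detected.
Deviation value: 28(1−β^4)/(1−β) + 7β^4/(1−β); cooperation value: 20/(1−β).
IC: 20 ≥ 28(1−β^4) + 7β^4 = 28 − 21β^4.
So β^4 ≥ 8/21, giving β ≥ (8/21)^(1/4) ≈ 0.786.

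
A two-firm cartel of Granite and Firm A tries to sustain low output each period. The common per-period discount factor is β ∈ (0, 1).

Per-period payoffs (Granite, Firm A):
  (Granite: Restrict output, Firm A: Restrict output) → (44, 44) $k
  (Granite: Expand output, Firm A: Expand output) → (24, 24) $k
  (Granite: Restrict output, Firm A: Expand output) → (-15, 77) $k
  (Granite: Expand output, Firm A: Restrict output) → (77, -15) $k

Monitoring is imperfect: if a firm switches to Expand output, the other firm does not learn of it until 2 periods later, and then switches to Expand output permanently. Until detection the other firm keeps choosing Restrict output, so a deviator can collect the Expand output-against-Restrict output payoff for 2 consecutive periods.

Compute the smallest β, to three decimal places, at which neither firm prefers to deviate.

0.789

A deviator earns 77 for 2 periods, then 24 forever; cooperating earns 44 forever. Multiplying the IC by (1−β):
44 ≥ 77(1−β^2) + 24β^2, so 53·β^2 ≥ 33 and β^2 ≥ 33/53.
β ≥ (33/53)^(1/2) ≈ 0.789.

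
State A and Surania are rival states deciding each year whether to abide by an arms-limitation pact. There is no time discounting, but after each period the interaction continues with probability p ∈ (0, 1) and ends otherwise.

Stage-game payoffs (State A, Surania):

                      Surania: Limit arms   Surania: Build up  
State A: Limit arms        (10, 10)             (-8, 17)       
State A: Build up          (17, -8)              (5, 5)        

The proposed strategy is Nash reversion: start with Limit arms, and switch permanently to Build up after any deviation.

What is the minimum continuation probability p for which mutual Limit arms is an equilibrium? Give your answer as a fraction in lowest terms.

With no time discounting, the continuation probability p plays the role of the discount factor.
Grim-trigger IC: 10/(1−p) ≥ 17 + 5p/(1−p) ⇒ p ≥ (17−10)/(17−5) = 7/12.

7/12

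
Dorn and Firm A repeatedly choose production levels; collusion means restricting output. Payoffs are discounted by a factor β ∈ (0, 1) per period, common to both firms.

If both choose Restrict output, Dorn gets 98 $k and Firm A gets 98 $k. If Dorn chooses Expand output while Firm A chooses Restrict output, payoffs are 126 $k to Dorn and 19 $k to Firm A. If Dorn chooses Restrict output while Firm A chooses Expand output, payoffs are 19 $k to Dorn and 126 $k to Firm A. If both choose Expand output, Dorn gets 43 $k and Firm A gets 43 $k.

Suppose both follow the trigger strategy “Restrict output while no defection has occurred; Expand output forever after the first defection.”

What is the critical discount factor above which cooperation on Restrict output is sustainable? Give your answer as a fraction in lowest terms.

Under grim trigger the critical discount factor is (T−C)/(T−P) with T = 126, C = 98, P = 43.
β* = (126−98)/(126−43) = 28/83.

28/83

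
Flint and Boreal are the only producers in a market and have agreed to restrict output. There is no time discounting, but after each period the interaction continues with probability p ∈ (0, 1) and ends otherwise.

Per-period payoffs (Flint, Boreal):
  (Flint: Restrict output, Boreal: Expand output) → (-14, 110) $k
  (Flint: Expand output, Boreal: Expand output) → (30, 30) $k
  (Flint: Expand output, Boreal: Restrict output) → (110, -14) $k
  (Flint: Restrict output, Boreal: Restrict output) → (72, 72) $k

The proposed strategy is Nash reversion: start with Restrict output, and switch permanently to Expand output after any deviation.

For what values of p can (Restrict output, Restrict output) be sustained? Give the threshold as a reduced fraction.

19/40

Expected cooperation value is 72 + p·72 + p²·72 + … = 72/(1−p); deviation gives 110 + p·30/(1−p).
72 ≥ 110(1−p) + 30p ⇒ 80p ≥ 38 ⇒ p ≥ 38/80 = 19/40.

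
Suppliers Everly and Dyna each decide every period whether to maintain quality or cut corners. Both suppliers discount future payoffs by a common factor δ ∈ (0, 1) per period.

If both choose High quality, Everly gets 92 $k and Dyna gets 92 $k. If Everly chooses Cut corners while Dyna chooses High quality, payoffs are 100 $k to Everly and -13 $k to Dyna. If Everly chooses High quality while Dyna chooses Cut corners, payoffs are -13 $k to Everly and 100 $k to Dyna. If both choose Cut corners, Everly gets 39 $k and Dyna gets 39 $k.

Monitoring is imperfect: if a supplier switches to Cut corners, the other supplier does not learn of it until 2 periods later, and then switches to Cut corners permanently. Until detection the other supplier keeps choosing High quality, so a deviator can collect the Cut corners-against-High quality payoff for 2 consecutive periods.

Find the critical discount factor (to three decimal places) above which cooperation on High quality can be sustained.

0.362

Deviating for the 2 undetected periods gains 100−92 = 8 per period over cooperation, then loses 92−39 = 53 per period forever once punishment starts.
Gain: 8(1 + δ + … + δ^1); loss: 53·δ^2/(1−δ).
No profitable deviation ⇔ 8(1−δ^2) ≤ 53·δ^2, i.e. δ^2 ≥ 8/(8+53) = 8/61.
Hence δ ≥ (8/61)^(1/2) ≈ 0.362.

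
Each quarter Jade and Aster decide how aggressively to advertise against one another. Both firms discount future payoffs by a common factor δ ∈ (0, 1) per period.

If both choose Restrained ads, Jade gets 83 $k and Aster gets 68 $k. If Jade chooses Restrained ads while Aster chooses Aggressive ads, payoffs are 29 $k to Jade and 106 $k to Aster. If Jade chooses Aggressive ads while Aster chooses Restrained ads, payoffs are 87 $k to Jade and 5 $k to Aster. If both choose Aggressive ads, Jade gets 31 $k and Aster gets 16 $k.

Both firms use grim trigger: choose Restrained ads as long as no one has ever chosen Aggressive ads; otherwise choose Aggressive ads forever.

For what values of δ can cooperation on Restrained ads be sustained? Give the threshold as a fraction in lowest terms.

19/45

Jade's threshold: (87−83)/(87−31) = 1/14.
Aster's threshold: (106−68)/(106−16) = 19/45.
1/14 < 19/45, so Aster binds and δ* = 19/45.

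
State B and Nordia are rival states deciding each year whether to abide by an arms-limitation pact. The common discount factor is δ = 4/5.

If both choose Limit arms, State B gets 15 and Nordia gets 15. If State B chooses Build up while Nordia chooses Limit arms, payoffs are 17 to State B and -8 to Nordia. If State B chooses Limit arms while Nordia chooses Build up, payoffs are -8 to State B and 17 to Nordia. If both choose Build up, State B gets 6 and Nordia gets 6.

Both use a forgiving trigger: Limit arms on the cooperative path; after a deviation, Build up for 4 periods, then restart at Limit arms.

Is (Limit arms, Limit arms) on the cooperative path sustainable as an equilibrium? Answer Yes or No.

Yes

IC: δ+…+δ^4 ≥ (17−15)/(15−6) = 2/9.
At δ = 4/5: partial sum = 2.3616 ≥ 0.2222. Cooperation sustainable.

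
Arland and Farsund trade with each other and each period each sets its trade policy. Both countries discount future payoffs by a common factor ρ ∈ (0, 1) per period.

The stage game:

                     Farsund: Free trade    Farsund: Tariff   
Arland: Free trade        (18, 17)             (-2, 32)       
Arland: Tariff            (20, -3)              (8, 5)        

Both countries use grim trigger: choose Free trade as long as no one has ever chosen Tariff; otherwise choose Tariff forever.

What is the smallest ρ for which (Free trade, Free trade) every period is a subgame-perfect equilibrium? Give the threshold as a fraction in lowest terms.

5/9

Arland: cooperation gives 18 each period; deviation gives 20 once then 8 forever.
  18/(1−ρ) ≥ 20 + 8ρ/(1−ρ) ⇒ ρ ≥ 2/12 = 1/6.
Farsund: cooperation gives 17 each period; deviation gives 32 once then 5 forever.
  ρ ≥ 15/27 = 5/9.
Both must hold, so the binding constraint is Farsund's: ρ ≥ 5/9.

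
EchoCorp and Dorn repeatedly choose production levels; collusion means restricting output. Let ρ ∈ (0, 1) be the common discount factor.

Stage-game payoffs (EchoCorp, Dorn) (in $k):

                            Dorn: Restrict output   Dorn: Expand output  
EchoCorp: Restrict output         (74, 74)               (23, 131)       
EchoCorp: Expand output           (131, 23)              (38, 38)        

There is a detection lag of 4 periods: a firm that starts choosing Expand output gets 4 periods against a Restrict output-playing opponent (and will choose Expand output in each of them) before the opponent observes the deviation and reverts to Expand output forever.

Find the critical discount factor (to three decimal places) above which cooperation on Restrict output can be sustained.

The best deviation is to choose Expand output for all 4 undetected periods, earning 131 each, then 38 forever once detected.
Deviation value: 131(1−ρ^4)/(1−ρ) + 38ρ^4/(1−ρ); cooperation value: 74/(1−ρ).
IC: 74 ≥ 131(1−ρ^4) + 38ρ^4 = 131 − 93ρ^4.
So ρ^4 ≥ 57/93 = 19/31, giving ρ ≥ (19/31)^(1/4) ≈ 0.885.

0.885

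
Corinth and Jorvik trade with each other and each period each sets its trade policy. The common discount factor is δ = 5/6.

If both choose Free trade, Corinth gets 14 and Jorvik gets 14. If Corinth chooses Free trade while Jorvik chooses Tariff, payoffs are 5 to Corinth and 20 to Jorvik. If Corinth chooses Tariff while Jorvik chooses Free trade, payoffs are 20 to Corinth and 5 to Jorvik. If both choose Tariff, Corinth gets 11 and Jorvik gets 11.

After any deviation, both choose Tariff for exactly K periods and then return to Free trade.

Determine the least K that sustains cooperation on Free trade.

Need Σ_{k=1}^{K} δ^k ≥ (20−14)/(14−11) = 2.0000 at δ = 5/6.
At K = 2 the sum is 1.5278 < 2.0000; at K = 3 it is 2.1065 ≥ 2.0000.
So the minimum punishment length is K = 3.

3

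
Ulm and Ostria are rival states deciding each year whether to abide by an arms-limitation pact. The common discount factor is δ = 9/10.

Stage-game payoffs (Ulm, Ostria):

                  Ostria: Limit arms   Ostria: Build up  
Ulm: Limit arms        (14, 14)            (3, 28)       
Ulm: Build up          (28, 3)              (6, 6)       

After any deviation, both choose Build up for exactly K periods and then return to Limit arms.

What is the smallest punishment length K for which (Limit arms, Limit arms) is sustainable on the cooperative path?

3

No profitable deviation requires (14−6)(δ+…+δ^K) ≥ 28−14, i.e. δ+…+δ^K ≥ 7/4 ≈ 1.7500.
With δ = 9/10, the partial sums are K=1: 0.9000, K=2: 1.7100, K=3: 2.4390.
K = 3 is the first length at which the sum reaches 1.7500.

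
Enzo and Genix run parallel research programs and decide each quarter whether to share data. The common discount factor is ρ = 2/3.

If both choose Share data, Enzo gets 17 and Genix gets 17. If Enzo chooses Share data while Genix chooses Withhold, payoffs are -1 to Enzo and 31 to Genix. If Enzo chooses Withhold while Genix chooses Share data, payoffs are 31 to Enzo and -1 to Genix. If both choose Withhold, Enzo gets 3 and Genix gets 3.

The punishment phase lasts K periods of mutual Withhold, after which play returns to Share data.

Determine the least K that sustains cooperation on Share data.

IC: ρ(1−ρ^K)/(1−ρ) ≥ (31−17)/(17−3) = 1.
With ρ = 2/3: need 1 − ρ^K ≥ 1·(1−2/3)/(2/3), i.e. ρ^K ≤ 0.5000.
Since (2/3)^1 = 0.6667 and (2/3)^2 = 0.4444, the smallest such K is 2.

2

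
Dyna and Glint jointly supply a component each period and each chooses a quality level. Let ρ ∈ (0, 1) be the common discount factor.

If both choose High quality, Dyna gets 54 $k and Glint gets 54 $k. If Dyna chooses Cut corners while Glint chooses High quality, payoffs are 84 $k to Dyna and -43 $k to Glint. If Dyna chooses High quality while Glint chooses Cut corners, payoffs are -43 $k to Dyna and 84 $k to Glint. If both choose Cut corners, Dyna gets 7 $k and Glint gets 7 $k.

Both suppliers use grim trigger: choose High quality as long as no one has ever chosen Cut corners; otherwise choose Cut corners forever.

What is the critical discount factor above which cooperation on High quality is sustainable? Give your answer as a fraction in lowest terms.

30/77

54/(1−ρ) ≥ 84 + 7ρ/(1−ρ)
54 ≥ 84 − 77ρ
ρ ≥ 30/77.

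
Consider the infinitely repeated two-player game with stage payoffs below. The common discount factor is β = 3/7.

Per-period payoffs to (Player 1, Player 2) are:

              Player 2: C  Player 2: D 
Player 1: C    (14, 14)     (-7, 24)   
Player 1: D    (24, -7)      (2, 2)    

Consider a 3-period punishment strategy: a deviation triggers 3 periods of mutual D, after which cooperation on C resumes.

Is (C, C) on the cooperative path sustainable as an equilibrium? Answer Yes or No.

Comparing payoff streams over the 4 periods until play realigns: cooperate → 14(1+β+…+β^3); deviate → 24 + 2(β+…+β^3).
Cooperation is sustained iff (14−2)(β+…+β^3) ≥ 24−14.
β+…+β^3 = 3/7·(1−(3/7)^3)/(1−3/7) = 0.6910, and (24−14)/(14−2) = 0.8333.
0.6910 < 0.8333, so cooperation is not sustainable.

No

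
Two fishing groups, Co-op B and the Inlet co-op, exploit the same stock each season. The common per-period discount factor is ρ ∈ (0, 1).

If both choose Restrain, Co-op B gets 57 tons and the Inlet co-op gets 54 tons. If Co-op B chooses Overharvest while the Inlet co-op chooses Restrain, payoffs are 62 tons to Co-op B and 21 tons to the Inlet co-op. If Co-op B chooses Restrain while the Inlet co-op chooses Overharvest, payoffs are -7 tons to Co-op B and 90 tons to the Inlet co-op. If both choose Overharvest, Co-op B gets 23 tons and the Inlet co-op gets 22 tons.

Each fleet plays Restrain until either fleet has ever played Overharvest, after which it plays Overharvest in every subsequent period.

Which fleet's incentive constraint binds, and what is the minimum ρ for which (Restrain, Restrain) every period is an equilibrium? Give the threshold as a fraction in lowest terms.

the Inlet co-op; ρ ≥ 9/17

Co-op B: cooperation gives 57 each period; deviation gives 62 once then 23 forever.
  57/(1−ρ) ≥ 62 + 23ρ/(1−ρ) ⇒ ρ ≥ 5/39.
the Inlet co-op: cooperation gives 54 each period; deviation gives 90 once then 22 forever.
  ρ ≥ 36/68 = 9/17.
Both must hold, so the binding constraint is the Inlet co-op's: ρ ≥ 9/17.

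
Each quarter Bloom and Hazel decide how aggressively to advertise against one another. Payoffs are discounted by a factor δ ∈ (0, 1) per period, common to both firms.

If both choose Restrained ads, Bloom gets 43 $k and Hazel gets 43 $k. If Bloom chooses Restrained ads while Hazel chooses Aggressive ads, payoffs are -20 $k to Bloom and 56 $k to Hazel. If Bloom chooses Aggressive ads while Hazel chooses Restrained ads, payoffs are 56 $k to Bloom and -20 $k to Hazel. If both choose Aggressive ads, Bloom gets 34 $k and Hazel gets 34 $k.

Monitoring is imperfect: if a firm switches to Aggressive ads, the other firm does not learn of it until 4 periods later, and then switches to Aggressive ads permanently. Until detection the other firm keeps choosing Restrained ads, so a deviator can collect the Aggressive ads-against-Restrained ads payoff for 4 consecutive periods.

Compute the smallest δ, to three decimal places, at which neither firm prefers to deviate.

0.877

A deviator earns 56 for 4 periods, then 34 forever; cooperating earns 43 forever. Multiplying the IC by (1−δ):
43 ≥ 56(1−δ^4) + 34δ^4, so 22·δ^4 ≥ 13 and δ^4 ≥ 13/22.
δ ≥ (13/22)^(1/4) ≈ 0.877.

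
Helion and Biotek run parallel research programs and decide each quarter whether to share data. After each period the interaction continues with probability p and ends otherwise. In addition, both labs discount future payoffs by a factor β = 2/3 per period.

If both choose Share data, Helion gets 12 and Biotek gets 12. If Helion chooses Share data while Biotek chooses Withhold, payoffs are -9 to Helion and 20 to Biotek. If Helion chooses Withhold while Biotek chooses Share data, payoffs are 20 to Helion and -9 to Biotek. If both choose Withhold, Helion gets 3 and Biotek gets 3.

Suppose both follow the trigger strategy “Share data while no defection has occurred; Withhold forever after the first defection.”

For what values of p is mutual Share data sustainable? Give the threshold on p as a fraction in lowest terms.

12/17

Expected continuation weight on next period's payoff is β·p = 2/3·p, which plays the role of the discount factor.
Cooperation requires 2/3·p ≥ (20−12)/(20−3) = 8/17, hence p ≥ 12/17.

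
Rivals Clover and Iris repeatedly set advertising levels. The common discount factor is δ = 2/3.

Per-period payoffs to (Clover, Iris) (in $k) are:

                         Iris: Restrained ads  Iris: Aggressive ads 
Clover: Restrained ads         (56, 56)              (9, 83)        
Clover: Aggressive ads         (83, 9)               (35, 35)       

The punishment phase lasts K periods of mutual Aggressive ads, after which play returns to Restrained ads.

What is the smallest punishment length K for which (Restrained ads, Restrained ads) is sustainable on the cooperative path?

3

IC: δ(1−δ^K)/(1−δ) ≥ (83−56)/(56−35) = 9/7.
With δ = 2/3: need 1 − δ^K ≥ 9/7·(1−2/3)/(2/3), i.e. δ^K ≤ 0.3571.
Since (2/3)^2 = 0.4444 and (2/3)^3 = 0.2963, the smallest such K is 3.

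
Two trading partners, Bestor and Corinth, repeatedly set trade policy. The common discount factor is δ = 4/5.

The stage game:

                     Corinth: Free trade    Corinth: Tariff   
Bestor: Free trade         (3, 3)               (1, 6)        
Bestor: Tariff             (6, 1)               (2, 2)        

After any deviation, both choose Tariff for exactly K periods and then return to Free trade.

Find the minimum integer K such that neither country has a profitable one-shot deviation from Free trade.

No profitable deviation requires (3−2)(δ+…+δ^K) ≥ 6−3, i.e. δ+…+δ^K ≥ 3 ≈ 3.0000.
With δ = 4/5, the partial sums are K=1: 0.8000, K=2: 1.4400, …, K=5: 2.6893, K=6: 2.9514, K=7: 3.1611.
K = 7 is the first length at which the sum reaches 3.0000.

7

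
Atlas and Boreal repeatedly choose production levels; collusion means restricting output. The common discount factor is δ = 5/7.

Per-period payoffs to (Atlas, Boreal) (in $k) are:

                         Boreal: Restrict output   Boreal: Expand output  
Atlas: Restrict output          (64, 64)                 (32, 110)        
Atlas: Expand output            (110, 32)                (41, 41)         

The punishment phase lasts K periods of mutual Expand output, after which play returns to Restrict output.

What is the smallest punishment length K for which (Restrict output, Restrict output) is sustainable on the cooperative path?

5

Need Σ_{k=1}^{K} δ^k ≥ (110−64)/(64−41) = 2.0000 at δ = 5/7.
At K = 4 the sum is 1.8492 < 2.0000; at K = 5 it is 2.0352 ≥ 2.0000.
So the minimum punishment length is K = 5.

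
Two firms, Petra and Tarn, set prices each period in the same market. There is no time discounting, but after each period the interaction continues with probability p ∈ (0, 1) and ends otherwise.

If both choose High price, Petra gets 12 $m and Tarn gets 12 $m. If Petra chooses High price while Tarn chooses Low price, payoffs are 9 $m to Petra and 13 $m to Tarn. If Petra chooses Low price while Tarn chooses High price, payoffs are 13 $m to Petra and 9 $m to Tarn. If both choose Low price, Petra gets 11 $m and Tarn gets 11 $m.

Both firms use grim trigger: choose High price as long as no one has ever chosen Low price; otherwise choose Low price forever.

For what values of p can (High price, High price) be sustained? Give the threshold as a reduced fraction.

Expected cooperation value is 12 + p·12 + p²·12 + … = 12/(1−p); deviation gives 13 + p·11/(1−p).
12 ≥ 13(1−p) + 11p ⇒ 2p ≥ 1 ⇒ p ≥ 1/2.

1/2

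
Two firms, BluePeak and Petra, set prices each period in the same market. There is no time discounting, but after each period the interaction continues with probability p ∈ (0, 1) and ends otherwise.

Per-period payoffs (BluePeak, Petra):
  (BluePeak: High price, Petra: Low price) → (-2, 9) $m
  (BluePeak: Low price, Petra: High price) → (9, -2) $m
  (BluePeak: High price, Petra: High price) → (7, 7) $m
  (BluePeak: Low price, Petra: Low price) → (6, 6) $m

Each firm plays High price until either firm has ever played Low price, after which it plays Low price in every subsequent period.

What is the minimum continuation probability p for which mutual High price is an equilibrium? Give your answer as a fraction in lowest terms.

With no time discounting, the continuation probability p plays the role of the discount factor.
Grim-trigger IC: 7/(1−p) ≥ 9 + 6p/(1−p) ⇒ p ≥ (9−7)/(9−6) = 2/3.

2/3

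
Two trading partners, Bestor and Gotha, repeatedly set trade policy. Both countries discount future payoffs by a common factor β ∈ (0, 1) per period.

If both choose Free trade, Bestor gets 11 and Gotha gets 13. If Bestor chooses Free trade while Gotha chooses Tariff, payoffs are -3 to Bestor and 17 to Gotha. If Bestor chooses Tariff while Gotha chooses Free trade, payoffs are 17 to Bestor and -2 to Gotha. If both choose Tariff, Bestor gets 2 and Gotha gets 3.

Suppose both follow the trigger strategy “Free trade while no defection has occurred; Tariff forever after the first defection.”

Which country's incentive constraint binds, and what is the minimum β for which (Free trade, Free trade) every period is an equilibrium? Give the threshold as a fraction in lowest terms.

Bestor: cooperation gives 11 each period; deviation gives 17 once then 2 forever.
  11/(1−β) ≥ 17 + 2β/(1−β) ⇒ β ≥ 6/15 = 2/5.
Gotha: cooperation gives 13 each period; deviation gives 17 once then 3 forever.
  β ≥ 4/14 = 2/7.
Both must hold, so the binding constraint is Bestor's: β ≥ 2/5.

Bestor; β ≥ 2/5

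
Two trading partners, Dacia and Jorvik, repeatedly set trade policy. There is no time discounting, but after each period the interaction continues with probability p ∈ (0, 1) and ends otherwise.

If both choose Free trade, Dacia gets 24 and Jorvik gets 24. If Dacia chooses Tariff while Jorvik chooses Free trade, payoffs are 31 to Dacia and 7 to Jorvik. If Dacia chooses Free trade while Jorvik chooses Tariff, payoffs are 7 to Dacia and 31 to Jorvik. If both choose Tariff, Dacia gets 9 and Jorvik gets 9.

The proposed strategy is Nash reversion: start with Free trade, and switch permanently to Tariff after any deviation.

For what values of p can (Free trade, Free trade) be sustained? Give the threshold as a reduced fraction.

7/22

Expected cooperation value is 24 + p·24 + p²·24 + … = 24/(1−p); deviation gives 31 + p·9/(1−p).
24 ≥ 31(1−p) + 9p ⇒ 22p ≥ 7 ⇒ p ≥ 7/22.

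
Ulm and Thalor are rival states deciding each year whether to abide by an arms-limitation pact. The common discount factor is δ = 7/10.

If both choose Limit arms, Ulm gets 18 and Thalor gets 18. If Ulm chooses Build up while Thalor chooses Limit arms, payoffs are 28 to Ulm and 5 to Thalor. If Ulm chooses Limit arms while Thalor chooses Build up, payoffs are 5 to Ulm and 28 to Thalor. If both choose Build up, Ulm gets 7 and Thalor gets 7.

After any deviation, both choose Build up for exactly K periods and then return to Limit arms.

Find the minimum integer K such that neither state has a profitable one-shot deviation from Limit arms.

Need Σ_{k=1}^{K} δ^k ≥ (28−18)/(18−7) = 0.9091 at δ = 7/10.
At K = 1 the sum is 0.7000 < 0.9091; at K = 2 it is 1.1900 ≥ 0.9091.
So the minimum punishment length is K = 2.

2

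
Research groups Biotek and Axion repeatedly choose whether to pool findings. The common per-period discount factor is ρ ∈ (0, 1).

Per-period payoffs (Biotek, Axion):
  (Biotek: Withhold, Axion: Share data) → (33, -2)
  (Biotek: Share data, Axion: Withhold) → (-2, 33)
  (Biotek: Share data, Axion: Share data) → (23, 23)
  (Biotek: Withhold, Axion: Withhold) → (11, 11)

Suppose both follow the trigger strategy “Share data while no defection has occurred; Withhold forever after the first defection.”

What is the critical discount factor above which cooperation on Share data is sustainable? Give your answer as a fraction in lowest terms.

5/11

Under grim trigger the critical discount factor is (T−C)/(T−P) with T = 33, C = 23, P = 11.
ρ* = (33−23)/(33−11) = 10/22 = 5/11.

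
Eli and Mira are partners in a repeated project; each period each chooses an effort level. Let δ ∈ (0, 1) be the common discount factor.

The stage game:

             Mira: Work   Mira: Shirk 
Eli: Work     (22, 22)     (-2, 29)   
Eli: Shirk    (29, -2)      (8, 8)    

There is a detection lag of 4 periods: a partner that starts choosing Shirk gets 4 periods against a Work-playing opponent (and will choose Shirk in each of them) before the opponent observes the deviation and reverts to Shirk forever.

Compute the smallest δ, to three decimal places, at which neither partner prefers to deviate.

Deviating for the 4 undetected periods gains 29−22 = 7 per period over cooperation, then loses 22−8 = 14 per period forever once punishment starts.
Gain: 7(1 + δ + … + δ^3); loss: 14·δ^4/(1−δ).
No profitable deviation ⇔ 7(1−δ^4) ≤ 14·δ^4, i.e. δ^4 ≥ 7/(7+14) = 1/3.
Hence δ ≥ (1/3)^(1/4) ≈ 0.760.

0.760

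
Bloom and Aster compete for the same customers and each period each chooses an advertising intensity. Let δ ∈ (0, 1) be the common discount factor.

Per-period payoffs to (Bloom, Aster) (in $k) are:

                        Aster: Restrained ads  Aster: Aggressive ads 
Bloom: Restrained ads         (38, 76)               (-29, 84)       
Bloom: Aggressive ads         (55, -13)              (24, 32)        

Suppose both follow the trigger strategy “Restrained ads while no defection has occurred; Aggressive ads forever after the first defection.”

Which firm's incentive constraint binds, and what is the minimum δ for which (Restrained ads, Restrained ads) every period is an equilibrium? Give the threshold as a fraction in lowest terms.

Bloom's threshold: (55−38)/(55−24) = 17/31.
Aster's threshold: (84−76)/(84−32) = 2/13.
17/31 > 2/13, so Bloom binds and δ* = 17/31.

Bloom; δ ≥ 17/31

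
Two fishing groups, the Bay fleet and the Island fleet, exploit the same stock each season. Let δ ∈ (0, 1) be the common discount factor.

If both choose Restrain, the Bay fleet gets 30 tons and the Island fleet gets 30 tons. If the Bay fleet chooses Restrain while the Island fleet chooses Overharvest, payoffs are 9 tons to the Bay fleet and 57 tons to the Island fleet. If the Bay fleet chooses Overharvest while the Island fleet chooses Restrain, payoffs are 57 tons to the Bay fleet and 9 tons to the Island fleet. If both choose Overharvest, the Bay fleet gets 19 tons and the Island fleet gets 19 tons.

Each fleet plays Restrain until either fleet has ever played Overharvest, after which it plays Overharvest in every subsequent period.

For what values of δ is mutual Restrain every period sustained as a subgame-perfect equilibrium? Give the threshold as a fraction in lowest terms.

Under grim trigger the critical discount factor is (T−C)/(T−P) with T = 57, C = 30, P = 19.
δ* = (57−30)/(57−19) = 27/38.

27/38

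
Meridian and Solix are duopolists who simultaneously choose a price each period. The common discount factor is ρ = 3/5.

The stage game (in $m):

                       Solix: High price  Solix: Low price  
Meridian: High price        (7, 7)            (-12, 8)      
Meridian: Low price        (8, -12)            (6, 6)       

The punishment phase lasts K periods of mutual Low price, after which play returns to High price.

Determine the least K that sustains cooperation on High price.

3

No profitable deviation requires (7−6)(ρ+…+ρ^K) ≥ 8−7, i.e. ρ+…+ρ^K ≥ 1 ≈ 1.0000.
With ρ = 3/5, the partial sums are K=1: 0.6000, K=2: 0.9600, K=3: 1.1760.
K = 3 is the first length at which the sum reaches 1.0000.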